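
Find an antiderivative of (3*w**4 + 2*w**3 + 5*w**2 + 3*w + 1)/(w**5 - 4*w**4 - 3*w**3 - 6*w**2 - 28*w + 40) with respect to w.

Factor the denominator: (w - 5)*(w - 1)*(w + 2)*(w**2 + 4).
Partial-fraction decomposition: (189*w + 974)/(1160*(w**2 + 4)) + 47/(168*(w + 2)) - 7/(30*(w - 1)) + 1133/(406*(w - 5)).
Integrate each term; A/(w−a) gives A·log|w−a|; the (Bw+D)/(w²+p²) term gives a log and an atan.

1133*log(w - 5)/406 - 7*log(w - 1)/30 + 47*log(w + 2)/168 + 189*log(w**2 + 4)/2320 + 487*atan(w/2)/1160 + C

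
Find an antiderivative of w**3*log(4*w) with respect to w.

Use integration by parts with u = log(4*w), dv = w**3 dw.
Then du = 1/w dw and v = w**4/4.

w**4*(log(w) + 2*log(2))/4 - w**4/16 + C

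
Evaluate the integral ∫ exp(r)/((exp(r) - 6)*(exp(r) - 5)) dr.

log(exp(r) - 6) - log(exp(r) - 5) + C

Let u = e^r, du = e^r dr.
The integral becomes ∫ du/((u-5)(u-6)); decompose into partial fractions.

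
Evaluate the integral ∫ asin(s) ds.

Use integration by parts with u = arcsin(s), dv = ds.
Then du = 1/sqrt(-s**2 + 1) ds.

s*asin(s) + sqrt(-s**2 + 1) + C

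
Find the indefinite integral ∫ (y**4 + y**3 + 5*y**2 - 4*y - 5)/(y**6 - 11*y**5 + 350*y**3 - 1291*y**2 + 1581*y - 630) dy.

739*log(y - 7)/936 - 425*log(y - 5)/352 + 17*log(y - 3)/36 - 481*log(y - 1)/14112 - 1279*log(y + 6)/63063 - 1/(168*y - 168) + C

Factor the denominator: (y - 7)*(y - 5)*(y - 3)*(y - 1)**2*(y + 6).
Partial-fraction decomposition: -1279/(63063*(y + 6)) - 481/(14112*(y - 1)) + 1/(168*(y - 1)**2) + 17/(36*(y - 3)) - 425/(352*(y - 5)) + 739/(936*(y - 7)).
Integrate each term; A/(y−a) gives A·log|y−a|; A/(y−a)² gives −A/(y−a).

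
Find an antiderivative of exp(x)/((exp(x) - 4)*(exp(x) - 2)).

log(exp(x) - 4)/2 - log(exp(x) - 2)/2 + C

Let u = e^x, du = e^x dx.
The integral becomes ∫ du/((u-4)(u-2)); decompose into partial fractions.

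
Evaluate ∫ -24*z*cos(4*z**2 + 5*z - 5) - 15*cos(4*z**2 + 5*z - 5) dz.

Let u = 4*z**2 + 5*z - 5, so du = (8*z + 5) dz.
Rewriting, the integral becomes -3·∫ cos(u) du = -3·sin(u).
Substituting back, u = 4*z**2 + 5*z - 5.

-3*sin(4*z**2 + 5*z - 5) + C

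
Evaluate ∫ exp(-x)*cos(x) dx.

exp(-x)*sin(x)/2 - exp(-x)*cos(x)/2 + C

Let I denote the integral. Integrate by parts with u = cos(x), dv = exp(-x) dx, so v = -exp(-x): I = -exp(-x)*cos(x) − ∫ exp(-x)*sin(x) dx.
Apply parts again with u = sin(x), dv = exp(-x) dx: ∫ exp(-x)*sin(x) dx = -exp(-x)*sin(x) + I. Substituting back brings back I: I = exp(-x)*sin(x) - exp(-x)*cos(x) − I.
Solving for I: (1 + 1)·I equals the remaining terms, so I = (1/2)·(exp(-x)*sin(x) - exp(-x)*cos(x)).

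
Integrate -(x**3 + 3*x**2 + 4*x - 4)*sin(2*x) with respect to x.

x**3*cos(2*x)/2 - 3*x**2*sin(2*x)/4 + 3*x**2*cos(2*x)/2 - 3*x*sin(2*x)/2 + 5*x*cos(2*x)/4 - 5*sin(2*x)/8 - 11*cos(2*x)/4 + C

Use integration by parts with u = x**3 + 3*x**2 + 4*x - 4, dv = -sin(2*x) dx, so v = cos(2*x)/2.
Apply parts 3 times (tabular method): alternate signs, differentiate u down to 0, integrate dv up.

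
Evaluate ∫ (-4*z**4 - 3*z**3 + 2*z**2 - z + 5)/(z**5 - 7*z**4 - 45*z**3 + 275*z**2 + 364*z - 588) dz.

Factor the denominator: (z - 7)**2*(z - 1)*(z + 2)*(z + 6).
Partial-fraction decomposition: -4453/(4732*(z + 6)) + 25/(972*(z + 2)) - 1/(756*(z - 1)) - 506497/(164268*(z - 7)) - 10537/(702*(z - 7)**2).
Integrate each term; A/(z−a) gives A·log|z−a|; A/(z−a)² gives −A/(z−a).

-506497*log(z - 7)/164268 - log(z - 1)/756 + 25*log(z + 2)/972 - 4453*log(z + 6)/4732 + 10537/(702*z - 4914) + C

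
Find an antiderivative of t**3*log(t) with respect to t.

Use integration by parts with u = log(t), dv = t**3 dt.
Then du = 1/t dt and v = t**4/4.

t**4*log(t)/4 - t**4/16 + C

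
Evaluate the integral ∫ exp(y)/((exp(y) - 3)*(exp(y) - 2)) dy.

Let u = e^y, du = e^y dy.
The integral becomes ∫ du/((u-3)(u-2)); decompose into partial fractions.

log(exp(y) - 3) - log(exp(y) - 2) + C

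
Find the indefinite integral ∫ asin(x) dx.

Use integration by parts with u = arcsin(x), dv = dx.
Then du = 1/sqrt(-x**2 + 1) dx.

x*asin(x) + sqrt(-x**2 + 1) + C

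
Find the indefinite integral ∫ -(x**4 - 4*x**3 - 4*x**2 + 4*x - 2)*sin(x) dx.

x**4*cos(x) - 4*x**3*sin(x) - 4*x**3*cos(x) + 12*x**2*sin(x) - 16*x**2*cos(x) + 32*x*sin(x) + 28*x*cos(x) - 28*sin(x) + 30*cos(x) + C

Use integration by parts with u = x**4 - 4*x**3 - 4*x**2 + 4*x - 2, dv = -sin(x) dx, so v = cos(x).
Apply parts 4 times (tabular method): alternate signs, differentiate u down to 0, integrate dv up.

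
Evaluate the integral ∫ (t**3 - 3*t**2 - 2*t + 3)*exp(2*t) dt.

(4*t**3 - 18*t**2 + 10*t + 7)*exp(2*t)/8 + C

Use integration by parts with u = t**3 - 3*t**2 - 2*t + 3, dv = exp(2*t) dt, so v = exp(2*t)/2.
Apply parts 3 times (tabular method): alternate signs, differentiate u down to 0, integrate dv up.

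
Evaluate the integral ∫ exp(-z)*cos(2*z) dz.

2*exp(-z)*sin(2*z)/5 - exp(-z)*cos(2*z)/5 + C

Let I denote the integral. Integrate by parts with u = cos(2*z), dv = exp(-z) dz, so v = -exp(-z): I = -exp(-z)*cos(2*z) − 2·∫ exp(-z)*sin(2*z) dz.
Apply parts again with u = sin(2*z), dv = exp(-z) dz: ∫ exp(-z)*sin(2*z) dz = -exp(-z)*sin(2*z) + 2·I. Substituting back brings back I: I = 2*exp(-z)*sin(2*z) - exp(-z)*cos(2*z) − 4·I.
Solving for I: (1 + 4)·I equals the remaining terms, so I = (1/5)·(2*exp(-z)*sin(2*z) - exp(-z)*cos(2*z)).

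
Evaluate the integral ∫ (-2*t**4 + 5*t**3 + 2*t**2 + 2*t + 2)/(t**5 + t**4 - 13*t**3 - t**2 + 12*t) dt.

log(t)/6 - log(t - 3)/168 - 9*log(t - 1)/20 + 5*log(t + 1)/24 - 403*log(t + 4)/210 + C

Factor the denominator: t*(t - 3)*(t - 1)*(t + 1)*(t + 4).
Partial-fraction decomposition: -403/(210*(t + 4)) + 5/(24*(t + 1)) - 9/(20*(t - 1)) - 1/(168*(t - 3)) + 1/(6*t).
Integrate each term: A/(t−a) contributes A·log|t−a|.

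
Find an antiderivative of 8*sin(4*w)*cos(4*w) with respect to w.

Let u = sin(4*w), so du = (4*cos(4*w)) dw.
Rewriting, the integral becomes 2·∫ u^1 du = 2·u^2/2.
Substituting back, u = sin(4*w).

sin(4*w)**2 + C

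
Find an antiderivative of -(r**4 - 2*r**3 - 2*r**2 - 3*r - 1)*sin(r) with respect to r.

r**4*cos(r) - 4*r**3*sin(r) - 2*r**3*cos(r) + 6*r**2*sin(r) - 14*r**2*cos(r) + 28*r*sin(r) + 9*r*cos(r) - 9*sin(r) + 27*cos(r) + C

Use integration by parts with u = r**4 - 2*r**3 - 2*r**2 - 3*r - 1, dv = -sin(r) dr, so v = cos(r).
Apply parts 4 times (tabular method): alternate signs, differentiate u down to 0, integrate dv up.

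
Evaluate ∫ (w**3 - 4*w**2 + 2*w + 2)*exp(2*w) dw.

(4*w**3 - 22*w**2 + 30*w - 7)*exp(2*w)/8 + C

Use integration by parts with u = w**3 - 4*w**2 + 2*w + 2, dv = exp(2*w) dw, so v = exp(2*w)/2.
Apply parts 3 times (tabular method): alternate signs, differentiate u down to 0, integrate dv up.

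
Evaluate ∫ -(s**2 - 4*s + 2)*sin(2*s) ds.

Use integration by parts with u = s**2 - 4*s + 2, dv = -sin(2*s) ds, so v = cos(2*s)/2.
Apply parts 2 times (tabular method): alternate signs, differentiate u down to 0, integrate dv up.

s**2*cos(2*s)/2 - s*sin(2*s)/2 - 2*s*cos(2*s) + sin(2*s) + 3*cos(2*s)/4 + C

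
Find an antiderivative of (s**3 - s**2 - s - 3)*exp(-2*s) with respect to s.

(-4*s**3 - 2*s**2 + 2*s + 13)*exp(-2*s)/8 + C

Use integration by parts with u = s**3 - s**2 - s - 3, dv = exp(-2*s) ds, so v = -exp(-2*s)/2.
Apply parts 3 times (tabular method): alternate signs, differentiate u down to 0, integrate dv up.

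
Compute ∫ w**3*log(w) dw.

Use integration by parts with u = log(w), dv = w**3 dw.
Then du = 1/w dw and v = w**4/4.

w**4*log(w)/4 - w**4/16 + C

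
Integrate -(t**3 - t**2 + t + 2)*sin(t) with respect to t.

t**3*cos(t) - 3*t**2*sin(t) - t**2*cos(t) + 2*t*sin(t) - 5*t*cos(t) + 5*sin(t) + 4*cos(t) + C

Use integration by parts with u = t**3 - t**2 + t + 2, dv = -sin(t) dt, so v = cos(t).
Apply parts 3 times (tabular method): alternate signs, differentiate u down to 0, integrate dv up.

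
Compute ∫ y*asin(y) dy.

y**2*asin(y)/2 + y*sqrt(-y**2 + 1)/4 - asin(y)/4 + C

Use integration by parts with u = arcsin(y), dv = y dy.
Then du = 1/sqrt(-y**2 + 1) dy.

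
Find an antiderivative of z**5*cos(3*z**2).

Let u = z², du = 2z dz; rewrite as (1/2)∫ u^2·cos(3u) du.
Now integrate by parts 2 times.

z**4*sin(3*z**2)/6 + z**2*cos(3*z**2)/9 - sin(3*z**2)/27 + C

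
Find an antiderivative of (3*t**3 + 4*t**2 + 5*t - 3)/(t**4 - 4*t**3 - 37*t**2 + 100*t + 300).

819*log(t - 6)/88 - 71*log(t - 5)/10 - log(t + 2)/8 + 101*log(t + 5)/110 + C

Factor the denominator: (t - 6)*(t - 5)*(t + 2)*(t + 5).
Partial-fraction decomposition: 101/(110*(t + 5)) - 1/(8*(t + 2)) - 71/(10*(t - 5)) + 819/(88*(t - 6)).
Integrate each term: A/(t−a) contributes A·log|t−a|.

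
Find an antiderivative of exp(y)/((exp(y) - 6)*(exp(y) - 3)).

log(exp(y) - 6)/3 - log(exp(y) - 3)/3 + C

Let u = e^y, du = e^y dy.
The integral becomes ∫ du/((u-6)(u-3)); decompose into partial fractions.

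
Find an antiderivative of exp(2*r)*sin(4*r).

Let I denote the integral. Integrate by parts with u = sin(4*r), dv = exp(2*r) dr, so v = exp(2*r)/2: I = exp(2*r)*sin(4*r)/2 − 2·∫ exp(2*r)*cos(4*r) dr.
Apply parts again with u = cos(4*r), dv = exp(2*r) dr: ∫ exp(2*r)*cos(4*r) dr = exp(2*r)*cos(4*r)/2 + 2·I. Substituting back brings back I: I = exp(2*r)*sin(4*r)/2 - exp(2*r)*cos(4*r) − 4·I.
Solving for I: (1 + 4)·I equals the remaining terms, so I = (1/5)·(exp(2*r)*sin(4*r)/2 - exp(2*r)*cos(4*r)).

exp(2*r)*sin(4*r)/10 - exp(2*r)*cos(4*r)/5 + C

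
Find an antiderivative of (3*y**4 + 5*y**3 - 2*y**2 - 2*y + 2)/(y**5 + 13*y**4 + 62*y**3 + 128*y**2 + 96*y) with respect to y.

Factor the denominator: y*(y + 2)*(y + 3)*(y + 4)**2.
Partial-fraction decomposition: -463/(16*(y + 4)) - 213/(4*(y + 4)**2) + 98/(3*(y + 3)) - 3/(4*(y + 2)) + 1/(48*y).
Integrate each term; A/(y−a) gives A·log|y−a|; A/(y−a)² gives −A/(y−a).

log(y)/48 - 3*log(y + 2)/4 + 98*log(y + 3)/3 - 463*log(y + 4)/16 + 213/(4*y + 16) + C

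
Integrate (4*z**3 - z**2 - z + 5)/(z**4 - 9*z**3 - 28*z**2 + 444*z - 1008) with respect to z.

-1511*log(z - 6)/676 + 241*log(z - 4)/44 + 1409*log(z + 7)/1859 - 827/(26*z - 156) + C

Factor the denominator: (z - 6)**2*(z - 4)*(z + 7).
Partial-fraction decomposition: 1409/(1859*(z + 7)) + 241/(44*(z - 4)) - 1511/(676*(z - 6)) + 827/(26*(z - 6)**2).
Integrate each term; A/(z−a) gives A·log|z−a|; A/(z−a)² gives −A/(z−a).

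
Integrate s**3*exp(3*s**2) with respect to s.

(3*s**2 - 1)*exp(3*s**2)/18 + C

Let u = s², du = 2s ds; rewrite as (1/2)∫ u^1·exp(3u) du.
Now integrate by parts 1 time.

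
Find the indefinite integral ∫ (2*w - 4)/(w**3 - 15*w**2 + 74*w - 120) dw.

4*log(w - 6) - 6*log(w - 5) + 2*log(w - 4) + C

Factor the denominator: (w - 6)*(w - 5)*(w - 4).
Partial-fraction decomposition: 2/(w - 4) - 6/(w - 5) + 4/(w - 6).
Integrate each term: A/(w−a) contributes A·log|w−a|.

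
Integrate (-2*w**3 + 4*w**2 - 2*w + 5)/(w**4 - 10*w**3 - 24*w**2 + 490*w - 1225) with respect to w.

-499*log(w - 7)/56 + 2119*log(w - 5)/288 - 901*log(w + 7)/2016 - 155/(24*w - 120) + C

Factor the denominator: (w - 7)*(w - 5)**2*(w + 7).
Partial-fraction decomposition: -901/(2016*(w + 7)) + 2119/(288*(w - 5)) + 155/(24*(w - 5)**2) - 499/(56*(w - 7)).
Integrate each term; A/(w−a) gives A·log|w−a|; A/(w−a)² gives −A/(w−a).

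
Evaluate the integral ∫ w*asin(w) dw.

Use integration by parts with u = arcsin(w), dv = w dw.
Then du = 1/sqrt(-w**2 + 1) dw.

w**2*asin(w)/2 + w*sqrt(-w**2 + 1)/4 - asin(w)/4 + C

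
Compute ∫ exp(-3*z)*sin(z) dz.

Let I denote the integral. Integrate by parts with u = sin(z), dv = exp(-3*z) dz, so v = -exp(-3*z)/3: I = -exp(-3*z)*sin(z)/3 + (1/3)·∫ exp(-3*z)*cos(z) dz.
Apply parts again with u = cos(z), dv = exp(-3*z) dz: ∫ exp(-3*z)*cos(z) dz = -exp(-3*z)*cos(z)/3 − (1/3)·I. Substituting back brings back I: I = -exp(-3*z)*sin(z)/3 - exp(-3*z)*cos(z)/9 − (1/9)·I.
Solving for I: (1 + 1/9)·I equals the remaining terms, so I = (9/10)·(-exp(-3*z)*sin(z)/3 - exp(-3*z)*cos(z)/9).

-3*exp(-3*z)*sin(z)/10 - exp(-3*z)*cos(z)/10 + C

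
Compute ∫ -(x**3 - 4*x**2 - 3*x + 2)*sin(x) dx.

Use integration by parts with u = x**3 - 4*x**2 - 3*x + 2, dv = -sin(x) dx, so v = cos(x).
Apply parts 3 times (tabular method): alternate signs, differentiate u down to 0, integrate dv up.

x**3*cos(x) - 3*x**2*sin(x) - 4*x**2*cos(x) + 8*x*sin(x) - 9*x*cos(x) + 9*sin(x) + 10*cos(x) + C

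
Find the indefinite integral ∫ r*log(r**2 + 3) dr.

Let u = r**2 + 3, so du = (2*r) dr.
The integral becomes (1/2)·∫ log(u) du; integrate by parts with u′=log(u), dv′=du.

r**2*log(r**2 + 3)/2 - r**2/2 + 3*log(r**2 + 3)/2 + C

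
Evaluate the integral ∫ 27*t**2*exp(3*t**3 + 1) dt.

Let u = 3*t**3 + 1, so du = (9*t**2) dt.
Rewriting, the integral becomes 3·∫ e^u du = 3·e^u.
Substituting back, u = 3*t**3 + 1.

3*exp(3*t**3 + 1) + C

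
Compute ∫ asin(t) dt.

t*asin(t) + sqrt(-t**2 + 1) + C

Use integration by parts with u = arcsin(t), dv = dt.
Then du = 1/sqrt(-t**2 + 1) dt.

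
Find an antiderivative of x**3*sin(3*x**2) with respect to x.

-x**2*cos(3*x**2)/6 + sin(3*x**2)/18 + C

Let u = x², du = 2x dx; rewrite as (1/2)∫ u^1·sin(3u) du.
Now integrate by parts 1 time.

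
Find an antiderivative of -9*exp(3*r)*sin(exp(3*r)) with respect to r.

3*cos(exp(3*r)) + C

Let u = exp(3*r), so du = (3*exp(3*r)) dr.
Rewriting, the integral becomes -3·∫ sin(u) du = -3·-cos(u).
Substituting back, u = exp(3*r).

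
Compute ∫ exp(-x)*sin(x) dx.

-exp(-x)*sin(x)/2 - exp(-x)*cos(x)/2 + C

Let I denote the integral. Integrate by parts with u = sin(x), dv = exp(-x) dx, so v = -exp(-x): I = -exp(-x)*sin(x) + ∫ exp(-x)*cos(x) dx.
Apply parts again with u = cos(x), dv = exp(-x) dx: ∫ exp(-x)*cos(x) dx = -exp(-x)*cos(x) − I. Substituting back brings back I: I = -exp(-x)*sin(x) - exp(-x)*cos(x) − I.
Solving for I: (1 + 1)·I equals the remaining terms, so I = (1/2)·(-exp(-x)*sin(x) - exp(-x)*cos(x)).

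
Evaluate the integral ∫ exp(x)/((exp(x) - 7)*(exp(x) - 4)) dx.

log(exp(x) - 7)/3 - log(exp(x) - 4)/3 + C

Let u = e^x, du = e^x dx.
The integral becomes ∫ du/((u-7)(u-4)); decompose into partial fractions.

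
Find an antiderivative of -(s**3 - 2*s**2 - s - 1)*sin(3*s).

Use integration by parts with u = s**3 - 2*s**2 - s - 1, dv = -sin(3*s) ds, so v = cos(3*s)/3.
Apply parts 3 times (tabular method): alternate signs, differentiate u down to 0, integrate dv up.

s**3*cos(3*s)/3 - s**2*sin(3*s)/3 - 2*s**2*cos(3*s)/3 + 4*s*sin(3*s)/9 - 5*s*cos(3*s)/9 + 5*sin(3*s)/27 - 5*cos(3*s)/27 + C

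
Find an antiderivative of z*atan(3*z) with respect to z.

z**2*atan(3*z)/2 - z/6 + atan(3*z)/18 + C

Use integration by parts with u = arctan(3*z), dv = z dz.
Then du = 3/(9*z**2 + 1) dz.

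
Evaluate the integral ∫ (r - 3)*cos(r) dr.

Use integration by parts with u = r - 3, dv = cos(r) dr, so v = sin(r).
Apply parts 1 times (tabular method): alternate signs, differentiate u down to 0, integrate dv up.

r*sin(r) - 3*sin(r) + cos(r) + C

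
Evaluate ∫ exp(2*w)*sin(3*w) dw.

2*exp(2*w)*sin(3*w)/13 - 3*exp(2*w)*cos(3*w)/13 + C

Let I denote the integral. Integrate by parts with u = sin(3*w), dv = exp(2*w) dw, so v = exp(2*w)/2: I = exp(2*w)*sin(3*w)/2 − (3/2)·∫ exp(2*w)*cos(3*w) dw.
Apply parts again with u = cos(3*w), dv = exp(2*w) dw: ∫ exp(2*w)*cos(3*w) dw = exp(2*w)*cos(3*w)/2 + (3/2)·I. Substituting back brings back I: I = exp(2*w)*sin(3*w)/2 - 3*exp(2*w)*cos(3*w)/4 − (9/4)·I.
Solving for I: (1 + 9/4)·I equals the remaining terms, so I = (4/13)·(exp(2*w)*sin(3*w)/2 - 3*exp(2*w)*cos(3*w)/4).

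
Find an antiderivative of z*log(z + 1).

Use integration by parts with u = log(z + 1), dv = z dz.
Then du = 1/(z + 1) dz and v = z**2/2.

z**2*log(z + 1)/2 - z**2/4 + z/2 - log(z + 1)/2 + C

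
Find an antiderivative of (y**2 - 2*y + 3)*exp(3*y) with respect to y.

Use integration by parts with u = y**2 - 2*y + 3, dv = exp(3*y) dy, so v = exp(3*y)/3.
Apply parts 2 times (tabular method): alternate signs, differentiate u down to 0, integrate dv up.

(9*y**2 - 24*y + 35)*exp(3*y)/27 + C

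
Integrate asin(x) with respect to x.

Use integration by parts with u = arcsin(x), dv = dx.
Then du = 1/sqrt(-x**2 + 1) dx.

x*asin(x) + sqrt(-x**2 + 1) + C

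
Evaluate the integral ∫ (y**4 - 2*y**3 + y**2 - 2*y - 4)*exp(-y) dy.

(-y**4 - 2*y**3 - 7*y**2 - 12*y - 8)*exp(-y) + C

Use integration by parts with u = y**4 - 2*y**3 + y**2 - 2*y - 4, dv = exp(-y) dy, so v = -exp(-y).
Apply parts 4 times (tabular method): alternate signs, differentiate u down to 0, integrate dv up.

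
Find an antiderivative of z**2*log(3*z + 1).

Use integration by parts with u = log(3*z + 1), dv = z**2 dz.
Then du = 3/(3*z + 1) dz and v = z**3/3.

z**3*log(3*z + 1)/3 - z**3/9 + z**2/18 - z/27 + log(3*z + 1)/81 + C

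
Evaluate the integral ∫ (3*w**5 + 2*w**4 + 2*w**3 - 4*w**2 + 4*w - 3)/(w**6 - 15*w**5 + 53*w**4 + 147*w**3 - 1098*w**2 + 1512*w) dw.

Factor the denominator: w*(w - 7)*(w - 6)*(w - 3)**2*(w + 4).
Partial-fraction decomposition: 2771/(21560*(w + 4)) + 21887/(3528*(w - 3)) + 51/(14*(w - 3)**2) - 8743/(180*(w - 6)) + 27869/(616*(w - 7)) - 1/(504*w).
Integrate each term; A/(w−a) gives A·log|w−a|; A/(w−a)² gives −A/(w−a).

-log(w)/504 + 27869*log(w - 7)/616 - 8743*log(w - 6)/180 + 21887*log(w - 3)/3528 + 2771*log(w + 4)/21560 - 51/(14*w - 42) + C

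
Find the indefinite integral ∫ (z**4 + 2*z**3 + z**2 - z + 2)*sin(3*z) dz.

Use integration by parts with u = z**4 + 2*z**3 + z**2 - z + 2, dv = sin(3*z) dz, so v = -cos(3*z)/3.
Apply parts 4 times (tabular method): alternate signs, differentiate u down to 0, integrate dv up.

-z**4*cos(3*z)/3 + 4*z**3*sin(3*z)/9 - 2*z**3*cos(3*z)/3 + 2*z**2*sin(3*z)/3 + z**2*cos(3*z)/9 - 2*z*sin(3*z)/27 + 7*z*cos(3*z)/9 - 7*sin(3*z)/27 - 56*cos(3*z)/81 + C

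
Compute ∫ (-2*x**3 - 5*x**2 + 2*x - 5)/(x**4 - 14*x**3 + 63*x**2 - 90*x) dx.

Factor the denominator: x*(x - 6)*(x - 5)*(x - 3).
Partial-fraction decomposition: -49/(9*(x - 3)) + 37/(x - 5) - 605/(18*(x - 6)) + 1/(18*x).
Integrate each term: A/(x−a) contributes A·log|x−a|.

log(x)/18 - 605*log(x - 6)/18 + 37*log(x - 5) - 49*log(x - 3)/9 + C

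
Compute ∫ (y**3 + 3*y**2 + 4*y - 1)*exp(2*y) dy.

(4*y**3 + 6*y**2 + 10*y - 9)*exp(2*y)/8 + C

Use integration by parts with u = y**3 + 3*y**2 + 4*y - 1, dv = exp(2*y) dy, so v = exp(2*y)/2.
Apply parts 3 times (tabular method): alternate signs, differentiate u down to 0, integrate dv up.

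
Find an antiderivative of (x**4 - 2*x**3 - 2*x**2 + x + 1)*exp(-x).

(-x**4 - 2*x**3 - 4*x**2 - 9*x - 10)*exp(-x) + C

Use integration by parts with u = x**4 - 2*x**3 - 2*x**2 + x + 1, dv = exp(-x) dx, so v = -exp(-x).
Apply parts 4 times (tabular method): alternate signs, differentiate u down to 0, integrate dv up.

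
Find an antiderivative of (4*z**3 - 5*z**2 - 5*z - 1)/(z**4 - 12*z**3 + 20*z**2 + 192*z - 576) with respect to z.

-31*log(z - 6)/25 + 155*log(z - 4)/32 + 317*log(z + 4)/800 - 653/(20*z - 120) + C

Factor the denominator: (z - 6)**2*(z - 4)*(z + 4).
Partial-fraction decomposition: 317/(800*(z + 4)) + 155/(32*(z - 4)) - 31/(25*(z - 6)) + 653/(20*(z - 6)**2).
Integrate each term; A/(z−a) gives A·log|z−a|; A/(z−a)² gives −A/(z−a).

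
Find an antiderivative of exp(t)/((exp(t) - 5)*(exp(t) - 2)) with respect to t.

log(exp(t) - 5)/3 - log(exp(t) - 2)/3 + C

Let u = e^t, du = e^t dt.
The integral becomes ∫ du/((u-2)(u-5)); decompose into partial fractions.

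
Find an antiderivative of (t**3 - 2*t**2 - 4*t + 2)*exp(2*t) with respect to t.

Use integration by parts with u = t**3 - 2*t**2 - 4*t + 2, dv = exp(2*t) dt, so v = exp(2*t)/2.
Apply parts 3 times (tabular method): alternate signs, differentiate u down to 0, integrate dv up.

(4*t**3 - 14*t**2 - 2*t + 9)*exp(2*t)/8 + C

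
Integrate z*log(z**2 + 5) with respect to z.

z**2*log(z**2 + 5)/2 - z**2/2 + 5*log(z**2 + 5)/2 + C

Let u = z**2 + 5, so du = (2*z) dz.
The integral becomes (1/2)·∫ log(u) du; integrate by parts with u′=log(u), dv′=du.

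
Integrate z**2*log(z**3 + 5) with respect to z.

z**3*log(z**3 + 5)/3 - z**3/3 + 5*log(z**3 + 5)/3 + C

Let u = z**3 + 5, so du = (3*z**2) dz.
The integral becomes (1/3)·∫ log(u) du; integrate by parts with u′=log(u), dv′=du.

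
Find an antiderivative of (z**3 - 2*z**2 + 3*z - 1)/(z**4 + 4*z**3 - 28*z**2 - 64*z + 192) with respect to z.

Factor the denominator: (z - 4)*(z - 2)*(z + 4)*(z + 6).
Partial-fraction decomposition: 307/(160*(z + 6)) - 109/(96*(z + 4)) - 5/(96*(z - 2)) + 43/(160*(z - 4)).
Integrate each term: A/(z−a) contributes A·log|z−a|.

43*log(z - 4)/160 - 5*log(z - 2)/96 - 109*log(z + 4)/96 + 307*log(z + 6)/160 + C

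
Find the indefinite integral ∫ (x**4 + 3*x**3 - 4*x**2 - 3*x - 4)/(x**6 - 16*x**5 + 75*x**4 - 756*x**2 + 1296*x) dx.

Factor the denominator: x*(x - 6)**2*(x - 4)*(x - 3)*(x + 3).
Partial-fraction decomposition: 31/(10206*(x + 3)) - 113/(162*(x - 3)) + 23/(7*(x - 4)) - 7547/(2916*(x - 6)) + 889/(162*(x - 6)**2) - 1/(324*x).
Integrate each term; A/(x−a) gives A·log|x−a|; A/(x−a)² gives −A/(x−a).

-log(x)/324 - 7547*log(x - 6)/2916 + 23*log(x - 4)/7 - 113*log(x - 3)/162 + 31*log(x + 3)/10206 - 889/(162*x - 972) + C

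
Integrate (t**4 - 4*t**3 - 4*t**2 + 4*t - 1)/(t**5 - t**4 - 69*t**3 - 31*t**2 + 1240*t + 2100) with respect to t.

215*log(t - 7)/324 - 311*log(t - 6)/968 + 23*log(t + 2)/648 + 8131*log(t + 5)/13068 + 251/(99*t + 495) + C

Factor the denominator: (t - 7)*(t - 6)*(t + 2)*(t + 5)**2.
Partial-fraction decomposition: 8131/(13068*(t + 5)) - 251/(99*(t + 5)**2) + 23/(648*(t + 2)) - 311/(968*(t - 6)) + 215/(324*(t - 7)).
Integrate each term; A/(t−a) gives A·log|t−a|; A/(t−a)² gives −A/(t−a).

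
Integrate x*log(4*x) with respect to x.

Use integration by parts with u = log(4*x), dv = x dx.
Then du = 1/x dx and v = x**2/2.

x**2*(log(x) + 2*log(2))/2 - x**2/4 + C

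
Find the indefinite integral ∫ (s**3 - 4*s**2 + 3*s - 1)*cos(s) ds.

Use integration by parts with u = s**3 - 4*s**2 + 3*s - 1, dv = cos(s) ds, so v = sin(s).
Apply parts 3 times (tabular method): alternate signs, differentiate u down to 0, integrate dv up.

s**3*sin(s) - 4*s**2*sin(s) + 3*s**2*cos(s) - 3*s*sin(s) - 8*s*cos(s) + 7*sin(s) - 3*cos(s) + C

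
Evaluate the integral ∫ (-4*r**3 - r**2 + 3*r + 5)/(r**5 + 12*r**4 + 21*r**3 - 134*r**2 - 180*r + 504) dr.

Factor the denominator: (r - 2)**2*(r + 3)*(r + 6)*(r + 7).
Partial-fraction decomposition: 1307/(324*(r + 7)) - 815/(192*(r + 6)) + 19/(60*(r + 3)) - 2743/(25920*(r - 2)) - 5/(72*(r - 2)**2).
Integrate each term; A/(r−a) gives A·log|r−a|; A/(r−a)² gives −A/(r−a).

-2743*log(r - 2)/25920 + 19*log(r + 3)/60 - 815*log(r + 6)/192 + 1307*log(r + 7)/324 + 5/(72*r - 144) + C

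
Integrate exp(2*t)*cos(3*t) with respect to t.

3*exp(2*t)*sin(3*t)/13 + 2*exp(2*t)*cos(3*t)/13 + C

Let I denote the integral. Integrate by parts with u = cos(3*t), dv = exp(2*t) dt, so v = exp(2*t)/2: I = exp(2*t)*cos(3*t)/2 + (3/2)·∫ exp(2*t)*sin(3*t) dt.
Apply parts again with u = sin(3*t), dv = exp(2*t) dt: ∫ exp(2*t)*sin(3*t) dt = exp(2*t)*sin(3*t)/2 − (3/2)·I. Substituting back brings back I: I = 3*exp(2*t)*sin(3*t)/4 + exp(2*t)*cos(3*t)/2 − (9/4)·I.
Solving for I: (1 + 9/4)·I equals the remaining terms, so I = (4/13)·(3*exp(2*t)*sin(3*t)/4 + exp(2*t)*cos(3*t)/2).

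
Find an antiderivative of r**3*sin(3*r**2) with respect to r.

-r**2*cos(3*r**2)/6 + sin(3*r**2)/18 + C

Let u = r², du = 2r dr; rewrite as (1/2)∫ u^1·sin(3u) du.
Now integrate by parts 1 time.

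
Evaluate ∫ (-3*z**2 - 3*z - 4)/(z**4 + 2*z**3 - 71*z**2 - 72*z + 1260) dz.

-5*log(z - 6)/6 + 47*log(z - 5)/66 - 47*log(z + 6)/66 + 5*log(z + 7)/6 + C

Factor the denominator: (z - 6)*(z - 5)*(z + 6)*(z + 7).
Partial-fraction decomposition: 5/(6*(z + 7)) - 47/(66*(z + 6)) + 47/(66*(z - 5)) - 5/(6*(z - 6)).
Integrate each term: A/(z−a) contributes A·log|z−a|.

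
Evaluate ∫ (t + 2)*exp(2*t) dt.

Use integration by parts with u = t + 2, dv = exp(2*t) dt, so v = exp(2*t)/2.
Apply parts 1 times (tabular method): alternate signs, differentiate u down to 0, integrate dv up.

(2*t + 3)*exp(2*t)/4 + C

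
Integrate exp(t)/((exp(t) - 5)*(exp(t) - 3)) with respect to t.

Let u = e^t, du = e^t dt.
The integral becomes ∫ du/((u-5)(u-3)); decompose into partial fractions.

log(exp(t) - 5)/2 - log(exp(t) - 3)/2 + C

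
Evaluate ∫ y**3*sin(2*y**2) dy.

Let u = y², du = 2y dy; rewrite as (1/2)∫ u^1·sin(2u) du.
Now integrate by parts 1 time.

-y**2*cos(2*y**2)/4 + sin(2*y**2)/8 + C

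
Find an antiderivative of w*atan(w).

Use integration by parts with u = arctan(w), dv = w dw.
Then du = 1/(w**2 + 1) dw.

w**2*atan(w)/2 - w/2 + atan(w)/2 + C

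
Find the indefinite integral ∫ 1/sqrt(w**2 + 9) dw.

log(w + sqrt(w**2 + 9)) + C

Substitute w = 3·tan(θ), so dw = 3·sec(θ)^2 dθ and the radical becomes sqrt(w**2 + 9) = 3·sec(θ) by the Pythagorean identity.
Integrate the resulting trig expression in θ, then back-substitute tan(θ) = w/3, sec(θ) = sqrt(w**2 + 9)/3 (absorbing any constant into C).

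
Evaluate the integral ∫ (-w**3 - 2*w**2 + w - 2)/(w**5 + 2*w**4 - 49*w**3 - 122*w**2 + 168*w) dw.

Factor the denominator: w*(w - 7)*(w - 1)*(w + 4)*(w + 6).
Partial-fraction decomposition: 34/(273*(w + 6)) - 13/(220*(w + 4)) + 2/(105*(w - 1)) - 218/(3003*(w - 7)) - 1/(84*w).
Integrate each term: A/(w−a) contributes A·log|w−a|.

-log(w)/84 - 218*log(w - 7)/3003 + 2*log(w - 1)/105 - 13*log(w + 4)/220 + 34*log(w + 6)/273 + C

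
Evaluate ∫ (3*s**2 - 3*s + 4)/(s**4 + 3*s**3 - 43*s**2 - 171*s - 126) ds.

log(s - 7)/8 - log(s + 1)/8 + 2*log(s + 3)/3 - 2*log(s + 6)/3 + C

Factor the denominator: (s - 7)*(s + 1)*(s + 3)*(s + 6).
Partial-fraction decomposition: -2/(3*(s + 6)) + 2/(3*(s + 3)) - 1/(8*(s + 1)) + 1/(8*(s - 7)).
Integrate each term: A/(s−a) contributes A·log|s−a|.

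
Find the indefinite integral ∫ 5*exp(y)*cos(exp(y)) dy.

5*sin(exp(y)) + C

Let u = exp(y), so du = (exp(y)) dy.
Rewriting, the integral becomes 5·∫ cos(u) du = 5·sin(u).
Substituting back, u = exp(y).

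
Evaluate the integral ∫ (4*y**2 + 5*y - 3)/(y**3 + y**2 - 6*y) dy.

log(y)/2 + 23*log(y - 2)/10 + 6*log(y + 3)/5 + C

Factor the denominator: y*(y - 2)*(y + 3).
Partial-fraction decomposition: 6/(5*(y + 3)) + 23/(10*(y - 2)) + 1/(2*y).
Integrate each term: A/(y−a) contributes A·log|y−a|.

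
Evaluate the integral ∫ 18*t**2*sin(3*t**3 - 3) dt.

-2*cos(3*t**3 - 3) + C

Let u = 3*t**3 - 3, so du = (9*t**2) dt.
Rewriting, the integral becomes 2·∫ sin(u) du = 2·-cos(u).
Substituting back, u = 3*t**3 - 3.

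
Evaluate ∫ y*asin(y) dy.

Use integration by parts with u = arcsin(y), dv = y dy.
Then du = 1/sqrt(-y**2 + 1) dy.

y**2*asin(y)/2 + y*sqrt(-y**2 + 1)/4 - asin(y)/4 + C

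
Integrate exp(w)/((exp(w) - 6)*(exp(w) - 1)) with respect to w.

Let u = e^w, du = e^w dw.
The integral becomes ∫ du/((u-1)(u-6)); decompose into partial fractions.

log(exp(w) - 6)/5 - log(exp(w) - 1)/5 + C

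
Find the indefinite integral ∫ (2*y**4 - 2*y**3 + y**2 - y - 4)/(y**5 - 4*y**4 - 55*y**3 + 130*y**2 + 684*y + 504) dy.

2077*log(y - 7)/468 - 1093*log(y - 6)/336 + log(y + 1)/140 - 25*log(y + 2)/144 + 1531*log(y + 6)/1560 + C

Factor the denominator: (y - 7)*(y - 6)*(y + 1)*(y + 2)*(y + 6).
Partial-fraction decomposition: 1531/(1560*(y + 6)) - 25/(144*(y + 2)) + 1/(140*(y + 1)) - 1093/(336*(y - 6)) + 2077/(468*(y - 7)).
Integrate each term: A/(y−a) contributes A·log|y−a|.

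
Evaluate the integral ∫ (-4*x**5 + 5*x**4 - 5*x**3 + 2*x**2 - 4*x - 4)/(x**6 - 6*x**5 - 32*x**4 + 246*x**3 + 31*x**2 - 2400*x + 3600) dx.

-4987*log(x - 5)/180 + 781*log(x - 4)/18 - 4139*log(x - 3)/224 + 205*log(x + 4)/126 - 4079*log(x + 5)/1440 + 25/(4*x - 12) + C

Factor the denominator: (x - 5)*(x - 4)*(x - 3)**2*(x + 4)*(x + 5).
Partial-fraction decomposition: -4079/(1440*(x + 5)) + 205/(126*(x + 4)) - 4139/(224*(x - 3)) - 25/(4*(x - 3)**2) + 781/(18*(x - 4)) - 4987/(180*(x - 5)).
Integrate each term; A/(x−a) gives A·log|x−a|; A/(x−a)² gives −A/(x−a).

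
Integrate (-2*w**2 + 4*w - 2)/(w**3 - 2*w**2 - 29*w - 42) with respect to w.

-4*log(w - 7)/5 + 2*log(w + 2) - 16*log(w + 3)/5 + C

Factor the denominator: (w - 7)*(w + 2)*(w + 3).
Partial-fraction decomposition: -16/(5*(w + 3)) + 2/(w + 2) - 4/(5*(w - 7)).
Integrate each term: A/(w−a) contributes A·log|w−a|.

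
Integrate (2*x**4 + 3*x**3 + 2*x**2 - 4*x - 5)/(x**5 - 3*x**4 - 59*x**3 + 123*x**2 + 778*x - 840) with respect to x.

134*log(x - 7)/39 - 25*log(x - 5)/12 - log(x - 1)/420 - 11*log(x + 4)/30 + 185*log(x + 6)/182 + C

Factor the denominator: (x - 7)*(x - 5)*(x - 1)*(x + 4)*(x + 6).
Partial-fraction decomposition: 185/(182*(x + 6)) - 11/(30*(x + 4)) - 1/(420*(x - 1)) - 25/(12*(x - 5)) + 134/(39*(x - 7)).
Integrate each term: A/(x−a) contributes A·log|x−a|.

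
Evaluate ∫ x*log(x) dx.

Use integration by parts with u = log(x), dv = x dx.
Then du = 1/x dx and v = x**2/2.

x**2*log(x)/2 - x**2/4 + C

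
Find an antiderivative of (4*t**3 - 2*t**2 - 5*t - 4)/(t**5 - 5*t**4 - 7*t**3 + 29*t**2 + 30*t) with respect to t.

-2*log(t)/15 + 421*log(t - 5)/420 - 71*log(t - 3)/120 + 5*log(t + 1)/24 - 17*log(t + 2)/35 + C

Factor the denominator: t*(t - 5)*(t - 3)*(t + 1)*(t + 2).
Partial-fraction decomposition: -17/(35*(t + 2)) + 5/(24*(t + 1)) - 71/(120*(t - 3)) + 421/(420*(t - 5)) - 2/(15*t).
Integrate each term: A/(t−a) contributes A·log|t−a|.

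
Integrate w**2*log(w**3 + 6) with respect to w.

w**3*log(w**3 + 6)/3 - w**3/3 + 2*log(w**3 + 6) + C

Let u = w**3 + 6, so du = (3*w**2) dw.
The integral becomes (1/3)·∫ log(u) du; integrate by parts with u′=log(u), dv′=du.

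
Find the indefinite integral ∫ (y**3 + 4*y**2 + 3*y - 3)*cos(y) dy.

Use integration by parts with u = y**3 + 4*y**2 + 3*y - 3, dv = cos(y) dy, so v = sin(y).
Apply parts 3 times (tabular method): alternate signs, differentiate u down to 0, integrate dv up.

y**3*sin(y) + 4*y**2*sin(y) + 3*y**2*cos(y) - 3*y*sin(y) + 8*y*cos(y) - 11*sin(y) - 3*cos(y) + C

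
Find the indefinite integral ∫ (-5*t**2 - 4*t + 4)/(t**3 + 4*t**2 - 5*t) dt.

Factor the denominator: t*(t - 1)*(t + 5).
Partial-fraction decomposition: -101/(30*(t + 5)) - 5/(6*(t - 1)) - 4/(5*t).
Integrate each term: A/(t−a) contributes A·log|t−a|.

-4*log(t)/5 - 5*log(t - 1)/6 - 101*log(t + 5)/30 + C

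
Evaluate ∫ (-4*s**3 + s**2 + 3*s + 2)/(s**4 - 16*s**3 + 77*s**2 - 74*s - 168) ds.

-325*log(s - 7)/6 + 404*log(s - 6)/7 - 113*log(s - 4)/15 - log(s + 1)/70 + C

Factor the denominator: (s - 7)*(s - 6)*(s - 4)*(s + 1).
Partial-fraction decomposition: -1/(70*(s + 1)) - 113/(15*(s - 4)) + 404/(7*(s - 6)) - 325/(6*(s - 7)).
Integrate each term: A/(s−a) contributes A·log|s−a|.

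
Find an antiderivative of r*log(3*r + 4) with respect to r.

Use integration by parts with u = log(3*r + 4), dv = r dr.
Then du = 3/(3*r + 4) dr and v = r**2/2.

r**2*log(3*r + 4)/2 - r**2/4 + 2*r/3 - 8*log(3*r + 4)/9 + C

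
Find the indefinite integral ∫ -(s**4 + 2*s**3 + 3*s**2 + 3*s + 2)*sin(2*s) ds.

s**4*cos(2*s)/2 - s**3*sin(2*s) + s**3*cos(2*s) - 3*s**2*sin(2*s)/2 + cos(2*s) + C

Use integration by parts with u = s**4 + 2*s**3 + 3*s**2 + 3*s + 2, dv = -sin(2*s) ds, so v = cos(2*s)/2.
Apply parts 4 times (tabular method): alternate signs, differentiate u down to 0, integrate dv up.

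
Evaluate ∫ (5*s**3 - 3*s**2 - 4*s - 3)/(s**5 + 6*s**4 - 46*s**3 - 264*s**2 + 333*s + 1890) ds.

Factor the denominator: (s - 6)*(s - 3)*(s + 3)*(s + 5)*(s + 7).
Partial-fraction decomposition: -1837/(1040*(s + 7)) + 683/(352*(s + 5)) - 17/(48*(s + 3)) - 31/(480*(s - 3)) + 35/(143*(s - 6)).
Integrate each term: A/(s−a) contributes A·log|s−a|.

35*log(s - 6)/143 - 31*log(s - 3)/480 - 17*log(s + 3)/48 + 683*log(s + 5)/352 - 1837*log(s + 7)/1040 + C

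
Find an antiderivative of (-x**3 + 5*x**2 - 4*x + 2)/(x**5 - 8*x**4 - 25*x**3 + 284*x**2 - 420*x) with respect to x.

Factor the denominator: x*(x - 7)*(x - 5)*(x - 2)*(x + 6).
Partial-fraction decomposition: 211/(3432*(x + 6)) + 1/(40*(x - 2)) + 3/(55*(x - 5)) - 62/(455*(x - 7)) - 1/(210*x).
Integrate each term: A/(x−a) contributes A·log|x−a|.

-log(x)/210 - 62*log(x - 7)/455 + 3*log(x - 5)/55 + log(x - 2)/40 + 211*log(x + 6)/3432 + C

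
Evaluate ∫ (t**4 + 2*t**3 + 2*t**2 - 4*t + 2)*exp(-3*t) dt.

Use integration by parts with u = t**4 + 2*t**3 + 2*t**2 - 4*t + 2, dv = exp(-3*t) dt, so v = -exp(-3*t)/3.
Apply parts 4 times (tabular method): alternate signs, differentiate u down to 0, integrate dv up.

(-27*t**4 - 90*t**3 - 144*t**2 + 12*t - 50)*exp(-3*t)/81 + C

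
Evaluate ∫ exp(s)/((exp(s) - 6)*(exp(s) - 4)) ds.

Let u = e^s, du = e^s ds.
The integral becomes ∫ du/((u-4)(u-6)); decompose into partial fractions.

log(exp(s) - 6)/2 - log(exp(s) - 4)/2 + C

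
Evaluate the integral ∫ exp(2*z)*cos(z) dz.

exp(2*z)*sin(z)/5 + 2*exp(2*z)*cos(z)/5 + C

Let I denote the integral. Integrate by parts with u = cos(z), dv = exp(2*z) dz, so v = exp(2*z)/2: I = exp(2*z)*cos(z)/2 + (1/2)·∫ exp(2*z)*sin(z) dz.
Apply parts again with u = sin(z), dv = exp(2*z) dz: ∫ exp(2*z)*sin(z) dz = exp(2*z)*sin(z)/2 − (1/2)·I. Substituting back brings back I: I = exp(2*z)*sin(z)/4 + exp(2*z)*cos(z)/2 − (1/4)·I.
Solving for I: (1 + 1/4)·I equals the remaining terms, so I = (4/5)·(exp(2*z)*sin(z)/4 + exp(2*z)*cos(z)/2).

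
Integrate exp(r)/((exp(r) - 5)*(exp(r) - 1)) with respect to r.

log(exp(r) - 5)/4 - log(exp(r) - 1)/4 + C

Let u = e^r, du = e^r dr.
The integral becomes ∫ du/((u-5)(u-1)); decompose into partial fractions.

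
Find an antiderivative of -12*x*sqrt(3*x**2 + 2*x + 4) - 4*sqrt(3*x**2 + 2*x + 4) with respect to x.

-4*(3*x**2 + 2*x + 4)**(3/2)/3 + C

Let u = 3*x**2 + 2*x + 4, so du = (6*x + 2) dx.
Rewriting, the integral becomes -2·∫ √u du = -2·(2/3)u^(3/2).
Substituting back, u = 3*x**2 + 2*x + 4.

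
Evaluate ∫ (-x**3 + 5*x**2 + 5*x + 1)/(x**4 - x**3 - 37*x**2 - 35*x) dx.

-log(x)/35 - 31*log(x - 7)/336 + log(x + 1)/16 - 113*log(x + 5)/120 + C

Factor the denominator: x*(x - 7)*(x + 1)*(x + 5).
Partial-fraction decomposition: -113/(120*(x + 5)) + 1/(16*(x + 1)) - 31/(336*(x - 7)) - 1/(35*x).
Integrate each term: A/(x−a) contributes A·log|x−a|.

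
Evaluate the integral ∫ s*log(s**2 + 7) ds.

Let u = s**2 + 7, so du = (2*s) ds.
The integral becomes (1/2)·∫ log(u) du; integrate by parts with u′=log(u), dv′=du.

s**2*log(s**2 + 7)/2 - s**2/2 + 7*log(s**2 + 7)/2 + C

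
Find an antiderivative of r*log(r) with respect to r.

r**2*log(r)/2 - r**2/4 + C

Use integration by parts with u = log(r), dv = r dr.
Then du = 1/r dr and v = r**2/2.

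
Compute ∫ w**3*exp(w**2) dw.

Let u = w², du = 2w dw; rewrite as (1/2)∫ u^1·exp(1u) du.
Now integrate by parts 1 time.

(w**2 - 1)*exp(w**2)/2 + C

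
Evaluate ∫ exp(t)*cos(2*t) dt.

Let I denote the integral. Integrate by parts with u = cos(2*t), dv = exp(t) dt, so v = exp(t): I = exp(t)*cos(2*t) + 2·∫ exp(t)*sin(2*t) dt.
Apply parts again with u = sin(2*t), dv = exp(t) dt: ∫ exp(t)*sin(2*t) dt = exp(t)*sin(2*t) − 2·I. Substituting back brings back I: I = 2*exp(t)*sin(2*t) + exp(t)*cos(2*t) − 4·I.
Solving for I: (1 + 4)·I equals the remaining terms, so I = (1/5)·(2*exp(t)*sin(2*t) + exp(t)*cos(2*t)).

2*exp(t)*sin(2*t)/5 + exp(t)*cos(2*t)/5 + C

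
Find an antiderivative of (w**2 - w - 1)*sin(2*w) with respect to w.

Use integration by parts with u = w**2 - w - 1, dv = sin(2*w) dw, so v = -cos(2*w)/2.
Apply parts 2 times (tabular method): alternate signs, differentiate u down to 0, integrate dv up.

-w**2*cos(2*w)/2 + w*sin(2*w)/2 + w*cos(2*w)/2 - sin(2*w)/4 + 3*cos(2*w)/4 + C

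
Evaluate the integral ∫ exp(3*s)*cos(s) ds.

exp(3*s)*sin(s)/10 + 3*exp(3*s)*cos(s)/10 + C

Let I denote the integral. Integrate by parts with u = cos(s), dv = exp(3*s) ds, so v = exp(3*s)/3: I = exp(3*s)*cos(s)/3 + (1/3)·∫ exp(3*s)*sin(s) ds.
Apply parts again with u = sin(s), dv = exp(3*s) ds: ∫ exp(3*s)*sin(s) ds = exp(3*s)*sin(s)/3 − (1/3)·I. Substituting back brings back I: I = exp(3*s)*sin(s)/9 + exp(3*s)*cos(s)/3 − (1/9)·I.
Solving for I: (1 + 1/9)·I equals the remaining terms, so I = (9/10)·(exp(3*s)*sin(s)/9 + exp(3*s)*cos(s)/3).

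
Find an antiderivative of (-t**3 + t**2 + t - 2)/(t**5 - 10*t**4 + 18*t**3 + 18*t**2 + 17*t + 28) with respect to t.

-289*log(t - 7)/1200 + 46*log(t - 4)/255 - log(t + 1)/80 + 31*log(t**2 + 1)/850 - 41*atan(t)/850 + C

Factor the denominator: (t - 7)*(t - 4)*(t + 1)*(t**2 + 1).
Partial-fraction decomposition: (62*t - 41)/(850*(t**2 + 1)) - 1/(80*(t + 1)) + 46/(255*(t - 4)) - 289/(1200*(t - 7)).
Integrate each term; A/(t−a) gives A·log|t−a|; the (Bt+D)/(t²+p²) term gives a log and an atan.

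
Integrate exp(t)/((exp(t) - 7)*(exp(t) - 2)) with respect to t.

Let u = e^t, du = e^t dt.
The integral becomes ∫ du/((u-2)(u-7)); decompose into partial fractions.

log(exp(t) - 7)/5 - log(exp(t) - 2)/5 + C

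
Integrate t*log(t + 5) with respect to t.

t**2*log(t + 5)/2 - t**2/4 + 5*t/2 - 25*log(t + 5)/2 + C

Use integration by parts with u = log(t + 5), dv = t dt.
Then du = 1/(t + 5) dt and v = t**2/2.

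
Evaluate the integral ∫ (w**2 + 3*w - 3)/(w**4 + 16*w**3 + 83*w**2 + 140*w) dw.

-3*log(w)/140 - log(w + 4)/12 + 7*log(w + 5)/10 - 25*log(w + 7)/42 + C

Factor the denominator: w*(w + 4)*(w + 5)*(w + 7).
Partial-fraction decomposition: -25/(42*(w + 7)) + 7/(10*(w + 5)) - 1/(12*(w + 4)) - 3/(140*w).
Integrate each term: A/(w−a) contributes A·log|w−a|.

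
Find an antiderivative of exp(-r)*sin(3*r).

Let I denote the integral. Integrate by parts with u = sin(3*r), dv = exp(-r) dr, so v = -exp(-r): I = -exp(-r)*sin(3*r) + 3·∫ exp(-r)*cos(3*r) dr.
Apply parts again with u = cos(3*r), dv = exp(-r) dr: ∫ exp(-r)*cos(3*r) dr = -exp(-r)*cos(3*r) − 3·I. Substituting back brings back I: I = -exp(-r)*sin(3*r) - 3*exp(-r)*cos(3*r) − 9·I.
Solving for I: (1 + 9)·I equals the remaining terms, so I = (1/10)·(-exp(-r)*sin(3*r) - 3*exp(-r)*cos(3*r)).

-exp(-r)*sin(3*r)/10 - 3*exp(-r)*cos(3*r)/10 + C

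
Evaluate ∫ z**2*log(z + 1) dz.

z**3*log(z + 1)/3 - z**3/9 + z**2/6 - z/3 + log(z + 1)/3 + C

Use integration by parts with u = log(z + 1), dv = z**2 dz.
Then du = 1/(z + 1) dz and v = z**3/3.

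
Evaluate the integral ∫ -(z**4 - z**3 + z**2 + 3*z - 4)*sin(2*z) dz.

z**4*cos(2*z)/2 - z**3*sin(2*z) - z**3*cos(2*z)/2 + 3*z**2*sin(2*z)/4 - z**2*cos(2*z) + z*sin(2*z) + 9*z*cos(2*z)/4 - 9*sin(2*z)/8 - 3*cos(2*z)/2 + C

Use integration by parts with u = z**4 - z**3 + z**2 + 3*z - 4, dv = -sin(2*z) dz, so v = cos(2*z)/2.
Apply parts 4 times (tabular method): alternate signs, differentiate u down to 0, integrate dv up.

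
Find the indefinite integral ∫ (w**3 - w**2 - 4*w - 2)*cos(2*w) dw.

Use integration by parts with u = w**3 - w**2 - 4*w - 2, dv = cos(2*w) dw, so v = sin(2*w)/2.
Apply parts 3 times (tabular method): alternate signs, differentiate u down to 0, integrate dv up.

w**3*sin(2*w)/2 - w**2*sin(2*w)/2 + 3*w**2*cos(2*w)/4 - 11*w*sin(2*w)/4 - w*cos(2*w)/2 - 3*sin(2*w)/4 - 11*cos(2*w)/8 + C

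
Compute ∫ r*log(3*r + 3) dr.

Use integration by parts with u = log(3*r + 3), dv = r dr.
Then du = 3/(3*r + 3) dr and v = r**2/2.

r**2*log(3*r + 3)/2 - r**2/4 + r/2 - log(r + 1)/2 + C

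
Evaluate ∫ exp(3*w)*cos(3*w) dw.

Let I denote the integral. Integrate by parts with u = cos(3*w), dv = exp(3*w) dw, so v = exp(3*w)/3: I = exp(3*w)*cos(3*w)/3 + ∫ exp(3*w)*sin(3*w) dw.
Apply parts again with u = sin(3*w), dv = exp(3*w) dw: ∫ exp(3*w)*sin(3*w) dw = exp(3*w)*sin(3*w)/3 − I. Substituting back brings back I: I = exp(3*w)*sin(3*w)/3 + exp(3*w)*cos(3*w)/3 − I.
Solving for I: (1 + 1)·I equals the remaining terms, so I = (1/2)·(exp(3*w)*sin(3*w)/3 + exp(3*w)*cos(3*w)/3).

exp(3*w)*sin(3*w)/6 + exp(3*w)*cos(3*w)/6 + C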